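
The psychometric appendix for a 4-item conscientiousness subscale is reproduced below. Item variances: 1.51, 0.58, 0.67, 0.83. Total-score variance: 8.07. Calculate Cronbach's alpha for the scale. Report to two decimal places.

α = 0.74

ΣVar(i) = 1.51 + 0.58 + 0.67 + 0.83 = 3.59
α = (k/(k−1))·(1 − ΣVar(i)/Var(T)) = (4/3)·(1 − 3.59/8.07) = 0.74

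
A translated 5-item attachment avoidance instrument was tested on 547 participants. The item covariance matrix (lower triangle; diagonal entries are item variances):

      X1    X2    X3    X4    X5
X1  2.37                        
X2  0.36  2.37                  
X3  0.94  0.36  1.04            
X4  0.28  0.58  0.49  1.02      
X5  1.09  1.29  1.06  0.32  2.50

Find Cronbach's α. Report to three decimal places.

Cronbach's α = 0.741

sum of item variances = 2.37 + 2.37 + 1.04 + 1.02 + 2.50 = 9.30
Σ_{i<j} σ_ij = 6.77
total variance = 9.30 + 2 × 6.77 = 22.84
α = (k/(k−1))·(1 − sum of item variances/total variance) = (5/4)·(1 − 9.30/22.84) = 0.741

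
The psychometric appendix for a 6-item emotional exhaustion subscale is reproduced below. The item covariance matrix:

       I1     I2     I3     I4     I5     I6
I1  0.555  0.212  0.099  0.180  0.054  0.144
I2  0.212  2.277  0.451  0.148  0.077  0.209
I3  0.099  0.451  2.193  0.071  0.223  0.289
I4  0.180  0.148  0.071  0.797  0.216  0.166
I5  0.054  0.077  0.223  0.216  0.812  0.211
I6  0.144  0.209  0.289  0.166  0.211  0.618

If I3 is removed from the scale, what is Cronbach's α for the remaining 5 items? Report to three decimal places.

α = 0.487

Remaining items: I1, I2, I4, I5, I6 (k = 5).
Σσᵢ² = 0.555 + 2.277 + 0.797 + 0.812 + 0.618 = 5.059
σ²_T = 5.059 + 2 × 1.617 = 8.293
α (item deleted) = (5/4)·(1 − 5.059/8.293) = 0.487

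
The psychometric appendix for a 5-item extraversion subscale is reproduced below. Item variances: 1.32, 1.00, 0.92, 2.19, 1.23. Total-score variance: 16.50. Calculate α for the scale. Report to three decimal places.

α = 0.745

Σσᵢ² = 1.32 + 1.00 + 0.92 + 2.19 + 1.23 = 6.66
α = (k/(k−1))·(1 − Σσᵢ²/total variance) = (5/4)·(1 − 6.66/16.50) = 0.745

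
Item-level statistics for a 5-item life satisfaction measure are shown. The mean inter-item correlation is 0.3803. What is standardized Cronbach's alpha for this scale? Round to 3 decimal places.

Standardized α = k·r̄ / (1 + (k−1)·r̄) = 5 × 0.3803 / (1 + 4 × 0.3803)
  = 1.9015 / 2.5212 = 0.754

α = 0.754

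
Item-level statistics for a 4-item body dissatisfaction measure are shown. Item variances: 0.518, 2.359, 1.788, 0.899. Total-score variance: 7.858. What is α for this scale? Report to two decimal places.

α = 0.39

Σσᵢ² = 0.518 + 2.359 + 1.788 + 0.899 = 5.564
α = (k/(k−1))·(1 − Σσᵢ²/total variance) = (4/3)·(1 − 5.564/7.858) = 0.39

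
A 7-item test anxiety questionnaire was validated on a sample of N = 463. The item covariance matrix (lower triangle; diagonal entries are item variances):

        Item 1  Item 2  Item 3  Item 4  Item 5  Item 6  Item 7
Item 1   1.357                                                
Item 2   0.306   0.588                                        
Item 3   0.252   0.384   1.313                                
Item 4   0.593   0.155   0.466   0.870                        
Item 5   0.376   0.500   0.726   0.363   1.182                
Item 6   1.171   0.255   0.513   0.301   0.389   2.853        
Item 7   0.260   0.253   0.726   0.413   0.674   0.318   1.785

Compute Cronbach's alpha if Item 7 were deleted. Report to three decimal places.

Remaining items: Item 1, Item 2, Item 3, Item 4, Item 5, Item 6 (k = 6).
Σσᵢ² = 1.357 + 0.588 + 1.313 + 0.870 + 1.182 + 2.853 = 8.163
Var(T) = 8.163 + 2 × 6.750 = 21.663
α (item deleted) = (6/5)·(1 − 8.163/21.663) = 0.748

α = 0.748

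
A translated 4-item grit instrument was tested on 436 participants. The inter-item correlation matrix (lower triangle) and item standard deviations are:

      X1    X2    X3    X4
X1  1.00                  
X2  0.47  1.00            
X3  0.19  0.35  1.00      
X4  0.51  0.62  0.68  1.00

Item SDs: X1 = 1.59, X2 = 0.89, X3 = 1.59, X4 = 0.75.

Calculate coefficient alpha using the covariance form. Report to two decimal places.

Σσ²ᵢ = 1.59² + 0.89² + 1.59² + 0.75² = 6.4108
Covariances σ_ij = r_ij · s_i · s_j:
  σ(X1,X2) = 0.47 × 1.59 × 0.89 = 0.6651
  σ(X1,X3) = 0.19 × 1.59 × 1.59 = 0.4803
  σ(X1,X4) = 0.51 × 1.59 × 0.75 = 0.6082
  σ(X2,X3) = 0.35 × 0.89 × 1.59 = 0.4953
  σ(X2,X4) = 0.62 × 0.89 × 0.75 = 0.4138
  σ(X3,X4) = 0.68 × 1.59 × 0.75 = 0.8109
σ²_T = Σσ²ᵢ + 2·Σσ_ij = 6.4108 + 2 × 3.4736 = 13.3580
α = (4/3)·(1 − 6.4108/13.3580) = 0.69

coefficient alpha = 0.69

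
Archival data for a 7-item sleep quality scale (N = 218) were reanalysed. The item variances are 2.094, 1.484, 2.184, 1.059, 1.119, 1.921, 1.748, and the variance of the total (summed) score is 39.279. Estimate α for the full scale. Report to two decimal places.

α = 0.82

sum of item variances = 2.094 + 1.484 + 2.184 + 1.059 + 1.119 + 1.921 + 1.748 = 11.609
α = (k/(k−1))·(1 − sum of item variances/σ²_total) = (7/6)·(1 − 11.609/39.279) = 0.82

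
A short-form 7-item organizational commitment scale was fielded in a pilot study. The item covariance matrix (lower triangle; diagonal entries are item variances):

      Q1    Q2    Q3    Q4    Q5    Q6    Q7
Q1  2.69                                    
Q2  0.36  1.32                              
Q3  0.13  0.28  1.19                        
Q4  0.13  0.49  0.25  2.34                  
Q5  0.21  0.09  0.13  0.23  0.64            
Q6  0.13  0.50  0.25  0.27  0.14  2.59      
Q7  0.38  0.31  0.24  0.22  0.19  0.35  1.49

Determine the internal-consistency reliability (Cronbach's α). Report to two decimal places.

Σσᵢ² = 2.69 + 1.32 + 1.19 + 2.34 + 0.64 + 2.59 + 1.49 = 12.26
Sum of the distinct covariances = 5.28
Var(T) = 12.26 + 2 × 5.28 = 22.82
α = (k/(k−1))·(1 − Σσᵢ²/Var(T)) = (7/6)·(1 − 12.26/22.82) = 0.54

α = 0.54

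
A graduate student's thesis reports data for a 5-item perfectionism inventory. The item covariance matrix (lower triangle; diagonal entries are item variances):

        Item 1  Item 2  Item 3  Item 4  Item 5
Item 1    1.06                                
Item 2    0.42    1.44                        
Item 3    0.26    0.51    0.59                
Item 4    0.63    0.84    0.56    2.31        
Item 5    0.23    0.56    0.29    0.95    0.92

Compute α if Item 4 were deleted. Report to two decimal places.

Remaining items: Item 1, Item 2, Item 3, Item 5 (k = 4).
Σσ²ᵢ = 1.06 + 1.44 + 0.59 + 0.92 = 4.01
σ²_T = 4.01 + 2 × 2.27 = 8.55
α (item deleted) = (4/3)·(1 − 4.01/8.55) = 0.71

α = 0.71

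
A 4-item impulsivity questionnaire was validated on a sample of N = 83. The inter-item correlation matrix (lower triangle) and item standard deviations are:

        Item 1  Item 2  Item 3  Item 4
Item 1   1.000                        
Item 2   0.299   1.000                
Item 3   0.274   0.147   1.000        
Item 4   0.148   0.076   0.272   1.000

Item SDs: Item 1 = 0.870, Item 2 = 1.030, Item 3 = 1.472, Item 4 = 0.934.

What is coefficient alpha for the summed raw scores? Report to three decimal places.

Σσ²ᵢ = 0.870² + 1.030² + 1.472² + 0.934² = 4.8569
Covariances σ_ij = r_ij · s_i · s_j:
  σ(Item 1,Item 2) = 0.299 × 0.870 × 1.030 = 0.2679
  σ(Item 1,Item 3) = 0.274 × 0.870 × 1.472 = 0.3509
  σ(Item 1,Item 4) = 0.148 × 0.870 × 0.934 = 0.1203
  σ(Item 2,Item 3) = 0.147 × 1.030 × 1.472 = 0.2229
  σ(Item 2,Item 4) = 0.076 × 1.030 × 0.934 = 0.0731
  σ(Item 3,Item 4) = 0.272 × 1.472 × 0.934 = 0.3740
σ²_T = Σσ²ᵢ + 2·Σσ_ij = 4.8569 + 2 × 1.4091 = 7.6751
α = (4/3)·(1 − 4.8569/7.6751) = 0.490

coefficient alpha = 0.490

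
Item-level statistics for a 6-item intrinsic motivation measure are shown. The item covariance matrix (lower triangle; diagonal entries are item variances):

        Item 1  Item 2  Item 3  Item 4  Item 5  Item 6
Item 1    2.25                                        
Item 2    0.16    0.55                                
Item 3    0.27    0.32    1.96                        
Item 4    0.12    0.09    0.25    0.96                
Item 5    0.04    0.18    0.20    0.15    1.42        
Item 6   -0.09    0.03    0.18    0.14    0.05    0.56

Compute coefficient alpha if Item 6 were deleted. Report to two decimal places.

α = 0.42

Remaining items: Item 1, Item 2, Item 3, Item 4, Item 5 (k = 5).
Σσᵢ² = 2.25 + 0.55 + 1.96 + 0.96 + 1.42 = 7.14
total variance = 7.14 + 2 × 1.78 = 10.70
α (item deleted) = (5/4)·(1 − 7.14/10.70) = 0.42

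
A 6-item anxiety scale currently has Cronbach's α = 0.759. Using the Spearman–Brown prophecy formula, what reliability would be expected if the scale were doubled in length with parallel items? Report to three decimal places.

predicted reliability = 0.863

Length factor m = 2
α' = m·α / (1 + (m−1)·α)
   = 2 × 0.759 / (1 + (2 − 1) × 0.759)
   = 1.5180 / 1.7590 = 0.863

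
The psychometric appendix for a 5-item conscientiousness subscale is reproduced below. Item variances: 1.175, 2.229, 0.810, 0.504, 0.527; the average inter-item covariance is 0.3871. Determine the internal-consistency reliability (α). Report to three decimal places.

ΣVar(i) = 1.175 + 2.229 + 0.810 + 0.504 + 0.527 = 5.245
Sum of the 10 distinct covariances = 10 × 0.3871 = 3.8710
σ²_T = ΣVar(i) + 2·Σcov = 5.245 + 2 × 3.8710 = 12.9870
α = (5/4)·(1 − 5.245/12.9870) = 0.745

α = 0.745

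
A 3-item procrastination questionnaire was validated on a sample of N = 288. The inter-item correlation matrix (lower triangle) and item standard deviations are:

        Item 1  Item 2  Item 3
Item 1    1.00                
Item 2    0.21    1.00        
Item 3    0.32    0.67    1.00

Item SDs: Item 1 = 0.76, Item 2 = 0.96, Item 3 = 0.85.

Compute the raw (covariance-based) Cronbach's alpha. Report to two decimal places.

Σσ²ᵢ = 0.76² + 0.96² + 0.85² = 2.2217
Covariances σ_ij = r_ij · s_i · s_j:
  σ(Item 1,Item 2) = 0.21 × 0.76 × 0.96 = 0.1532
  σ(Item 1,Item 3) = 0.32 × 0.76 × 0.85 = 0.2067
  σ(Item 2,Item 3) = 0.67 × 0.96 × 0.85 = 0.5467
σ²_T = Σσ²ᵢ + 2·Σσ_ij = 2.2217 + 2 × 0.9066 = 4.0349
α = (3/2)·(1 − 2.2217/4.0349) = 0.67

α = 0.67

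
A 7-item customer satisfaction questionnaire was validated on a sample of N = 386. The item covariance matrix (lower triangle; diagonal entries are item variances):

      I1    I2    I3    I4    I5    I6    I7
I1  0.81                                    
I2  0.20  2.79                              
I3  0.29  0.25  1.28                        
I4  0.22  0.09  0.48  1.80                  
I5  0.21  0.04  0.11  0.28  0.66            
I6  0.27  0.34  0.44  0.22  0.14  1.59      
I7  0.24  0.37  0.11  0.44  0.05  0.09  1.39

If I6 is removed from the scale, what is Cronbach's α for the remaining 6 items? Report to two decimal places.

Cronbach's α = 0.52

Remaining items: I1, I2, I3, I4, I5, I7 (k = 6).
Σσ²ᵢ = 0.81 + 2.79 + 1.28 + 1.80 + 0.66 + 1.39 = 8.73
σ²_total = 8.73 + 2 × 3.38 = 15.49
α (item deleted) = (6/5)·(1 − 8.73/15.49) = 0.52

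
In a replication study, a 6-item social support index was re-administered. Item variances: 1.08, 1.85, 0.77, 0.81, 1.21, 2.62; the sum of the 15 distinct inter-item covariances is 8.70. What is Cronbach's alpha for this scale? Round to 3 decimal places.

sum of item variances = 1.08 + 1.85 + 0.77 + 0.81 + 1.21 + 2.62 = 8.34
Sum of distinct covariances = 8.70
σ²_T = sum of item variances + 2·Σcov = 8.34 + 2 × 8.70 = 25.74
α = (6/5)·(1 − 8.34/25.74) = 0.811

Cronbach's alpha = 0.811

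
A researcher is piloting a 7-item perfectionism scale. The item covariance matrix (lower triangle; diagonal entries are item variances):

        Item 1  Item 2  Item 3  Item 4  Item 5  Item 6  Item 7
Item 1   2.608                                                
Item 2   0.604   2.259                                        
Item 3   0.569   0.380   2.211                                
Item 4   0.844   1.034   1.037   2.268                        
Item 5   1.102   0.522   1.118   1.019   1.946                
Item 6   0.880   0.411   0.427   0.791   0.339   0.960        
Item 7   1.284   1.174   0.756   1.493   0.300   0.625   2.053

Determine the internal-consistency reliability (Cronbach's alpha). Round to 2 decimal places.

Σσ²ᵢ = 2.608 + 2.259 + 2.211 + 2.268 + 1.946 + 0.960 + 2.053 = 14.305
Sum of off-diagonal covariances = 16.709
σ²_total = 14.305 + 2 × 16.709 = 47.723
α = (k/(k−1))·(1 − Σσ²ᵢ/σ²_total) = (7/6)·(1 − 14.305/47.723) = 0.82

α = 0.82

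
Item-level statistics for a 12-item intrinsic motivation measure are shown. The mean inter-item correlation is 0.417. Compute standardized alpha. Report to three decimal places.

α = 0.896

Standardized α = k·r̄ / (1 + (k−1)·r̄) = 12 × 0.417 / (1 + 11 × 0.417)
  = 5.0040 / 5.5870 = 0.896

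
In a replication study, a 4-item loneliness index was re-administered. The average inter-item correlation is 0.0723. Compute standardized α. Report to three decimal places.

Standardized α = k·r̄ / (1 + (k−1)·r̄) = 4 × 0.0723 / (1 + 3 × 0.0723)
  = 0.2892 / 1.2169 = 0.238

α = 0.238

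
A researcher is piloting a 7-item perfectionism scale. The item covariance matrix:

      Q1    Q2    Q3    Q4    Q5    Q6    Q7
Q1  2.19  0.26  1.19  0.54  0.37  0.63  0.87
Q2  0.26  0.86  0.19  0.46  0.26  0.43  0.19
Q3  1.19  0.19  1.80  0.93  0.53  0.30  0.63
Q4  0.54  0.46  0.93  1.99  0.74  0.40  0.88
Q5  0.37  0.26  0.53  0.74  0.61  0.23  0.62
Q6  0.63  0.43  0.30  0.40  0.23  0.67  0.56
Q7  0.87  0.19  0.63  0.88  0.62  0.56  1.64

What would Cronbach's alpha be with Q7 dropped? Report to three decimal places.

Remaining items: Q1, Q2, Q3, Q4, Q5, Q6 (k = 6).
sum of item variances = 2.19 + 0.86 + 1.80 + 1.99 + 0.61 + 0.67 = 8.12
Var(T) = 8.12 + 2 × 7.46 = 23.04
α (item deleted) = (6/5)·(1 − 8.12/23.04) = 0.777

Cronbach's alpha = 0.777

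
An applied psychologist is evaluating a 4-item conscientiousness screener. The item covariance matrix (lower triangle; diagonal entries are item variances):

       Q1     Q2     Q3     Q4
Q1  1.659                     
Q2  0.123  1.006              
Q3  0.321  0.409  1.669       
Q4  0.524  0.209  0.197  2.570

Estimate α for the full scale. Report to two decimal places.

α = 0.45

ΣVar(i) = 1.659 + 1.006 + 1.669 + 2.570 = 6.904
Sum of off-diagonal covariances = 1.783
σ²_total = 6.904 + 2 × 1.783 = 10.470
α = (k/(k−1))·(1 − ΣVar(i)/σ²_total) = (4/3)·(1 − 6.904/10.470) = 0.45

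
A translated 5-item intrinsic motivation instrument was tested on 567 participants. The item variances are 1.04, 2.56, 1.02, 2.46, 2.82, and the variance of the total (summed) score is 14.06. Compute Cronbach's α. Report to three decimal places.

Cronbach's α = 0.370

Σσᵢ² = 1.04 + 2.56 + 1.02 + 2.46 + 2.82 = 9.90
α = (k/(k−1))·(1 − Σσᵢ²/Var(T)) = (5/4)·(1 − 9.90/14.06) = 0.370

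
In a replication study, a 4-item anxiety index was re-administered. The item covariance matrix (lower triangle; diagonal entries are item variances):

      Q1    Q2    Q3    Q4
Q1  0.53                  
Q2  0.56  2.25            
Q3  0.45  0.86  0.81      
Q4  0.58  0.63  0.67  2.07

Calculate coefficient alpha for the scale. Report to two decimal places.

ΣVar(i) = 0.53 + 2.25 + 0.81 + 2.07 = 5.66
Sum of off-diagonal covariances = 3.75
σ²_T = 5.66 + 2 × 3.75 = 13.16
α = (k/(k−1))·(1 − ΣVar(i)/σ²_T) = (4/3)·(1 − 5.66/13.16) = 0.76

coefficient alpha = 0.76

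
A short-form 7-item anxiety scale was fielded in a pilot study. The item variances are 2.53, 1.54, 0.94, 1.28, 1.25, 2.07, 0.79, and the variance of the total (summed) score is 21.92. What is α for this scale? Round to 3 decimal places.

α = 0.613

Σσ²ᵢ = 2.53 + 1.54 + 0.94 + 1.28 + 1.25 + 2.07 + 0.79 = 10.40
α = (k/(k−1))·(1 − Σσ²ᵢ/total variance) = (7/6)·(1 − 10.40/21.92) = 0.613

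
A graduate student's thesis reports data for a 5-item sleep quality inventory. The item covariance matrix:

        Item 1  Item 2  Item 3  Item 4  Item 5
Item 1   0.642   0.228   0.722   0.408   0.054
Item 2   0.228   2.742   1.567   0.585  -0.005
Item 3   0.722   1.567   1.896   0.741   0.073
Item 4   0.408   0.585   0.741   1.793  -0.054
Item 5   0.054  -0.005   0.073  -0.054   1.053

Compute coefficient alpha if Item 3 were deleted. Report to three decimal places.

Remaining items: Item 1, Item 2, Item 4, Item 5 (k = 4).
Σσᵢ² = 0.642 + 2.742 + 1.793 + 1.053 = 6.230
σ²_total = 6.230 + 2 × 1.216 = 8.662
α (item deleted) = (4/3)·(1 − 6.230/8.662) = 0.374

coefficient alpha = 0.374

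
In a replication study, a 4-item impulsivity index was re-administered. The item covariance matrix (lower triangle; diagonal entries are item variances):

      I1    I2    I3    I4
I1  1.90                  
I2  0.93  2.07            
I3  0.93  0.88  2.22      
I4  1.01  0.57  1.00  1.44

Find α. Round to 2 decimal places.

α = 0.78

Σσ²ᵢ = 1.90 + 2.07 + 2.22 + 1.44 = 7.63
Sum of off-diagonal covariances = 5.32
σ²_total = 7.63 + 2 × 5.32 = 18.27
α = (k/(k−1))·(1 − Σσ²ᵢ/σ²_total) = (4/3)·(1 − 7.63/18.27) = 0.78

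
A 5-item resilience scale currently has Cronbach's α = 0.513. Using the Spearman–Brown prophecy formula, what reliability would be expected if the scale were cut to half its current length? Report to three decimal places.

predicted reliability = 0.345

Length factor m = 1/2
α' = m·α / (1 − (1−m)·α)
   = 1/2 × 0.513 / (1 − (1 − 1/2) × 0.513)
   = 0.2565 / 0.7435 = 0.345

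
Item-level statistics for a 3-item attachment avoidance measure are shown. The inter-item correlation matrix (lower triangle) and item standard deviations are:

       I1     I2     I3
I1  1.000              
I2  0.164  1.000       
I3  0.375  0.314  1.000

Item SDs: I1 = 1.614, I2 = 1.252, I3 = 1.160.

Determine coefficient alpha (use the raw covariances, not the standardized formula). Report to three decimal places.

Σσ²ᵢ = 1.614² + 1.252² + 1.160² = 5.5181
Covariances σ_ij = r_ij · s_i · s_j:
  σ(I1,I2) = 0.164 × 1.614 × 1.252 = 0.3314
  σ(I1,I3) = 0.375 × 1.614 × 1.160 = 0.7021
  σ(I2,I3) = 0.314 × 1.252 × 1.160 = 0.4560
σ²_T = Σσ²ᵢ + 2·Σσ_ij = 5.5181 + 2 × 1.4895 = 8.4971
α = (3/2)·(1 − 5.5181/8.4971) = 0.526

α = 0.526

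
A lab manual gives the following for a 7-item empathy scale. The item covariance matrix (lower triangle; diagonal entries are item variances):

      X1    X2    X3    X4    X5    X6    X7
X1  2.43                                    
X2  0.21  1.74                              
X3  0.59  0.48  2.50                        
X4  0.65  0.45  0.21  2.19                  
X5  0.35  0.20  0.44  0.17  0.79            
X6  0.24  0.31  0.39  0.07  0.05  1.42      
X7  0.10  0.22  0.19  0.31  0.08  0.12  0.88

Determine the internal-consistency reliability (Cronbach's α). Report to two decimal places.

sum of item variances = 2.43 + 1.74 + 2.50 + 2.19 + 0.79 + 1.42 + 0.88 = 11.95
Σ_{i<j} σ_ij = 5.83
σ²_T = 11.95 + 2 × 5.83 = 23.61
α = (k/(k−1))·(1 − sum of item variances/σ²_T) = (7/6)·(1 − 11.95/23.61) = 0.58

Cronbach's α = 0.58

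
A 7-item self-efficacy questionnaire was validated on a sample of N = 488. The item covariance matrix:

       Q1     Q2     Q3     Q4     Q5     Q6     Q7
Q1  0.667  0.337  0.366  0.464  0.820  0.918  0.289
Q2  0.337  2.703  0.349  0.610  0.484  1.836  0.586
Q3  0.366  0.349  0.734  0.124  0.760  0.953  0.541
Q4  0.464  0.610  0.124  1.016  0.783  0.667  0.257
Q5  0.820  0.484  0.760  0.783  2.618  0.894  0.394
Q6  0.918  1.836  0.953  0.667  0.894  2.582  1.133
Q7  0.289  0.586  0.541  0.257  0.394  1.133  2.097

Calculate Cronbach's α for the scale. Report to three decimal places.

ΣVar(i) = 0.667 + 2.703 + 0.734 + 1.016 + 2.618 + 2.582 + 2.097 = 12.417
Sum of off-diagonal covariances = 13.565
σ²_T = 12.417 + 2 × 13.565 = 39.547
α = (k/(k−1))·(1 − ΣVar(i)/σ²_T) = (7/6)·(1 − 12.417/39.547) = 0.800

α = 0.800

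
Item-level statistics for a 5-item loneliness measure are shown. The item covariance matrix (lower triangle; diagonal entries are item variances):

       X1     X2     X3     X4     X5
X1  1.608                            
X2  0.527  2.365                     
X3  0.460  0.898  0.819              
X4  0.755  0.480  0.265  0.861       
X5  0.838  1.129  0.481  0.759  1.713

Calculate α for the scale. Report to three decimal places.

α = 0.802

sum of item variances = 1.608 + 2.365 + 0.819 + 0.861 + 1.713 = 7.366
Sum of off-diagonal covariances = 6.592
σ²_total = 7.366 + 2 × 6.592 = 20.550
α = (k/(k−1))·(1 − sum of item variances/σ²_total) = (5/4)·(1 − 7.366/20.550) = 0.802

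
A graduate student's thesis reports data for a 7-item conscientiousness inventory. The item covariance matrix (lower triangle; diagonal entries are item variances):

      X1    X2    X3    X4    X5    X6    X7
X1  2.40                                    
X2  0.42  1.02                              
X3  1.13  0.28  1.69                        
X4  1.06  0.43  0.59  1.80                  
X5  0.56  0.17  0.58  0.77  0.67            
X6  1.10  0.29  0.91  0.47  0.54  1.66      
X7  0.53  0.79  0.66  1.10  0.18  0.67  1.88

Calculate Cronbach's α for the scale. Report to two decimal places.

α = 0.82

ΣVar(i) = 2.40 + 1.02 + 1.69 + 1.80 + 0.67 + 1.66 + 1.88 = 11.12
Σ_{i<j} σ_ij = 13.23
Var(T) = 11.12 + 2 × 13.23 = 37.58
α = (k/(k−1))·(1 − ΣVar(i)/Var(T)) = (7/6)·(1 − 11.12/37.58) = 0.82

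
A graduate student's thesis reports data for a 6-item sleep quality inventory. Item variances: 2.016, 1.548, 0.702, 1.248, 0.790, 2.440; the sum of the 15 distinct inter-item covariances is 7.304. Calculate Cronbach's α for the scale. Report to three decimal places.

Cronbach's α = 0.751

ΣVar(i) = 2.016 + 1.548 + 0.702 + 1.248 + 0.790 + 2.440 = 8.744
Sum of distinct covariances = 7.304
Var(T) = ΣVar(i) + 2·Σcov = 8.744 + 2 × 7.304 = 23.352
α = (6/5)·(1 − 8.744/23.352) = 0.751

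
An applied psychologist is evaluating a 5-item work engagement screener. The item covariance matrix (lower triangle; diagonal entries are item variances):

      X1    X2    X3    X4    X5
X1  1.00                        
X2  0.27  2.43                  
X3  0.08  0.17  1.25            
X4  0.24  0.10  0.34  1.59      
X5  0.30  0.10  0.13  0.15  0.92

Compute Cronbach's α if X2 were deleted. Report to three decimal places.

α = 0.457

Remaining items: X1, X3, X4, X5 (k = 4).
sum of item variances = 1.00 + 1.25 + 1.59 + 0.92 = 4.76
σ²_T = 4.76 + 2 × 1.24 = 7.24
α (item deleted) = (4/3)·(1 − 4.76/7.24) = 0.457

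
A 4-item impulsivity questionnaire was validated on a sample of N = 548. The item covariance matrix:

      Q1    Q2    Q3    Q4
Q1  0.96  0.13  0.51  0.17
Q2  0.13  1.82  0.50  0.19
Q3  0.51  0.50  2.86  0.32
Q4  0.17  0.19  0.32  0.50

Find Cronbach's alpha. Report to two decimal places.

Σσᵢ² = 0.96 + 1.82 + 2.86 + 0.50 = 6.14
Sum of the distinct covariances = 1.82
Var(T) = 6.14 + 2 × 1.82 = 9.78
α = (k/(k−1))·(1 − Σσᵢ²/Var(T)) = (4/3)·(1 − 6.14/9.78) = 0.50

α = 0.50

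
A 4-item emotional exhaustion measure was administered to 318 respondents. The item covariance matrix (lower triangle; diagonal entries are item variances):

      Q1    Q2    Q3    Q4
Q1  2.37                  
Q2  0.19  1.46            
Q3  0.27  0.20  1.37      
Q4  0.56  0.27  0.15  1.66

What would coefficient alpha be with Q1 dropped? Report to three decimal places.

α = 0.325

Remaining items: Q2, Q3, Q4 (k = 3).
Σσᵢ² = 1.46 + 1.37 + 1.66 = 4.49
Var(T) = 4.49 + 2 × 0.62 = 5.73
α (item deleted) = (3/2)·(1 − 4.49/5.73) = 0.325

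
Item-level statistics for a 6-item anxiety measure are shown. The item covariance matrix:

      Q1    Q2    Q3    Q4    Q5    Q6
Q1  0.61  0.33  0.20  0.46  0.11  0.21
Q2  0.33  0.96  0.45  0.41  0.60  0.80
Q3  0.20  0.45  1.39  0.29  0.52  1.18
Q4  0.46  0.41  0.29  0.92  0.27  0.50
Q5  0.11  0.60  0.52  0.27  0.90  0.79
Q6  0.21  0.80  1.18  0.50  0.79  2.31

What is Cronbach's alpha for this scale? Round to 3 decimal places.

ΣVar(i) = 0.61 + 0.96 + 1.39 + 0.92 + 0.90 + 2.31 = 7.09
Sum of off-diagonal covariances = 7.12
total variance = 7.09 + 2 × 7.12 = 21.33
α = (k/(k−1))·(1 − ΣVar(i)/total variance) = (6/5)·(1 − 7.09/21.33) = 0.801

Cronbach's alpha = 0.801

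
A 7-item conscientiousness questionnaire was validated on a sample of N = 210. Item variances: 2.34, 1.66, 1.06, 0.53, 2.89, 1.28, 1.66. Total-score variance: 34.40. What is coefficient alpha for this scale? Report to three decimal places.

Σσ²ᵢ = 2.34 + 1.66 + 1.06 + 0.53 + 2.89 + 1.28 + 1.66 = 11.42
α = (k/(k−1))·(1 − Σσ²ᵢ/σ²_T) = (7/6)·(1 − 11.42/34.40) = 0.779

α = 0.779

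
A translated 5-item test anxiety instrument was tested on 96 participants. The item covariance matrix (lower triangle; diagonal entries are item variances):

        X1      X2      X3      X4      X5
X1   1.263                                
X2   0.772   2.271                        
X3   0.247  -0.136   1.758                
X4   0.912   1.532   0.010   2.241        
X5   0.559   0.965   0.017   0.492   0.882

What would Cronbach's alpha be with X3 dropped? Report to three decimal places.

Remaining items: X1, X2, X4, X5 (k = 4).
Σσ²ᵢ = 1.263 + 2.271 + 2.241 + 0.882 = 6.657
total variance = 6.657 + 2 × 5.232 = 17.121
α (item deleted) = (4/3)·(1 − 6.657/17.121) = 0.815

Cronbach's alpha = 0.815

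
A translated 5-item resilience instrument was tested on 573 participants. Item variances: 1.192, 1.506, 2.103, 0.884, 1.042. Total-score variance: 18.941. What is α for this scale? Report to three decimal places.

ΣVar(i) = 1.192 + 1.506 + 2.103 + 0.884 + 1.042 = 6.727
α = (k/(k−1))·(1 − ΣVar(i)/σ²_total) = (5/4)·(1 − 6.727/18.941) = 0.806

α = 0.806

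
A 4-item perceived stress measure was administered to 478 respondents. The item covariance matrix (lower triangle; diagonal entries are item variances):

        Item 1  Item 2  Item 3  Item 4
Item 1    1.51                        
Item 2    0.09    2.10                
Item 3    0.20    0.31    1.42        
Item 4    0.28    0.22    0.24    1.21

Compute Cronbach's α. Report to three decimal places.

Cronbach's α = 0.401

ΣVar(i) = 1.51 + 2.10 + 1.42 + 1.21 = 6.24
Sum of the distinct covariances = 1.34
σ²_total = 6.24 + 2 × 1.34 = 8.92
α = (k/(k−1))·(1 − ΣVar(i)/σ²_total) = (4/3)·(1 − 6.24/8.92) = 0.401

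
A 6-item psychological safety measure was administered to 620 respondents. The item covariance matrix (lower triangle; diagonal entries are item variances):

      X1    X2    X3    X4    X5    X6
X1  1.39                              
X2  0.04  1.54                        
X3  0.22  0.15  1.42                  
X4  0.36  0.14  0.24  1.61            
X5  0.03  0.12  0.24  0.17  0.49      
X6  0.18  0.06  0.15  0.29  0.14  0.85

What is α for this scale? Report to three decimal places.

α = 0.491

sum of item variances = 1.39 + 1.54 + 1.42 + 1.61 + 0.49 + 0.85 = 7.30
Σ_{i<j} σ_ij = 2.53
σ²_T = 7.30 + 2 × 2.53 = 12.36
α = (k/(k−1))·(1 − sum of item variances/σ²_T) = (6/5)·(1 − 7.30/12.36) = 0.491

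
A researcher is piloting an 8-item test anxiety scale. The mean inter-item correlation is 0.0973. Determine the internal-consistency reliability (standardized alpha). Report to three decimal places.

Standardized α = k·r̄ / (1 + (k−1)·r̄) = 8 × 0.0973 / (1 + 7 × 0.0973)
  = 0.7784 / 1.6811 = 0.463

α = 0.463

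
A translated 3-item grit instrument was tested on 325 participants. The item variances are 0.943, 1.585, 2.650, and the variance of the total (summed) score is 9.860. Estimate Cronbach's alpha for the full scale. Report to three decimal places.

Cronbach's alpha = 0.712

ΣVar(i) = 0.943 + 1.585 + 2.650 = 5.178
α = (k/(k−1))·(1 − ΣVar(i)/σ²_total) = (3/2)·(1 − 5.178/9.860) = 0.712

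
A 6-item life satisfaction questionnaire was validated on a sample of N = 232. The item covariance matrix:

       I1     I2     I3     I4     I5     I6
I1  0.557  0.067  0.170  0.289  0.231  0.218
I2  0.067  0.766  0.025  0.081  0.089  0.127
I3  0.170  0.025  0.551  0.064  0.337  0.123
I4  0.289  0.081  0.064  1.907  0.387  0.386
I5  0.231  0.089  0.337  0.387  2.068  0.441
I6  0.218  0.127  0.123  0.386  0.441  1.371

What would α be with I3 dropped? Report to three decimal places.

Remaining items: I1, I2, I4, I5, I6 (k = 5).
ΣVar(i) = 0.557 + 0.766 + 1.907 + 2.068 + 1.371 = 6.669
σ²_T = 6.669 + 2 × 2.316 = 11.301
α (item deleted) = (5/4)·(1 − 6.669/11.301) = 0.512

α = 0.512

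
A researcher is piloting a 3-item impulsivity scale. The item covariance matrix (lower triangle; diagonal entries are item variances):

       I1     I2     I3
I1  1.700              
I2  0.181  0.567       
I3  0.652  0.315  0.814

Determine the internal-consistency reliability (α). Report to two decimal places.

Σσ²ᵢ = 1.700 + 0.567 + 0.814 = 3.081
Sum of off-diagonal covariances = 1.148
total variance = 3.081 + 2 × 1.148 = 5.377
α = (k/(k−1))·(1 − Σσ²ᵢ/total variance) = (3/2)·(1 − 3.081/5.377) = 0.64

α = 0.64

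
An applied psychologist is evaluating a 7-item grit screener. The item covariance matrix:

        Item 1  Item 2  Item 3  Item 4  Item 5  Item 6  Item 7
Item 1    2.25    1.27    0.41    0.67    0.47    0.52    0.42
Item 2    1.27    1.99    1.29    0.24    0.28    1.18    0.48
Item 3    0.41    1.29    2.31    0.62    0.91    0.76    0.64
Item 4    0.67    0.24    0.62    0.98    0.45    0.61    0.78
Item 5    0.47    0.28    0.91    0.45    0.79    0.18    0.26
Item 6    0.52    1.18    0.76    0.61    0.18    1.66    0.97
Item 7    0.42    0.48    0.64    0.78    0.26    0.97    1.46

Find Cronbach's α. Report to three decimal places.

ΣVar(i) = 2.25 + 1.99 + 2.31 + 0.98 + 0.79 + 1.66 + 1.46 = 11.44
Sum of off-diagonal covariances = 13.41
σ²_T = 11.44 + 2 × 13.41 = 38.26
α = (k/(k−1))·(1 − ΣVar(i)/σ²_T) = (7/6)·(1 − 11.44/38.26) = 0.818

α = 0.818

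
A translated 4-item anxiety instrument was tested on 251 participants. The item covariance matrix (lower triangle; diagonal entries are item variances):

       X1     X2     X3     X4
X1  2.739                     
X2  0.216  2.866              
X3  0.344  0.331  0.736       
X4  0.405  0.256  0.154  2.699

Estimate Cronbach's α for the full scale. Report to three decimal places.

ΣVar(i) = 2.739 + 2.866 + 0.736 + 2.699 = 9.040
Sum of off-diagonal covariances = 1.706
total variance = 9.040 + 2 × 1.706 = 12.452
α = (k/(k−1))·(1 − ΣVar(i)/total variance) = (4/3)·(1 − 9.040/12.452) = 0.365

Cronbach's α = 0.365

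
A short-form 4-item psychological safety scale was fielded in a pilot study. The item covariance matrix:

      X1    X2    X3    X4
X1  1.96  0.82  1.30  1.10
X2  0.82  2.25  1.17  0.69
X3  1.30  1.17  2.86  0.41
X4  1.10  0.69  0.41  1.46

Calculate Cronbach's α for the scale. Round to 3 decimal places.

α = 0.750

Σσᵢ² = 1.96 + 2.25 + 2.86 + 1.46 = 8.53
Sum of the distinct covariances = 5.49
σ²_T = 8.53 + 2 × 5.49 = 19.51
α = (k/(k−1))·(1 − Σσᵢ²/σ²_T) = (4/3)·(1 − 8.53/19.51) = 0.750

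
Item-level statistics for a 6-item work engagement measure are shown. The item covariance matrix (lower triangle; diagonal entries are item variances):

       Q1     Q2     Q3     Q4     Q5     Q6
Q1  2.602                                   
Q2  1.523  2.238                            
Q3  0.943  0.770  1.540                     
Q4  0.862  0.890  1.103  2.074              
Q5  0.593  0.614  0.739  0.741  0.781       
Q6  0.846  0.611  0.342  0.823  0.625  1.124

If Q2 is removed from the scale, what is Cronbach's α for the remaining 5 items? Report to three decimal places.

α = 0.815

Remaining items: Q1, Q3, Q4, Q5, Q6 (k = 5).
ΣVar(i) = 2.602 + 1.540 + 2.074 + 0.781 + 1.124 = 8.121
Var(T) = 8.121 + 2 × 7.617 = 23.355
α (item deleted) = (5/4)·(1 − 8.121/23.355) = 0.815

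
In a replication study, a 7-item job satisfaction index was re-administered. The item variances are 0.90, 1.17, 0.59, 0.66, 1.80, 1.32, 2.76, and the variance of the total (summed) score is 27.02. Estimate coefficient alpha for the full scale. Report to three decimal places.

coefficient alpha = 0.769

Σσᵢ² = 0.90 + 1.17 + 0.59 + 0.66 + 1.80 + 1.32 + 2.76 = 9.20
α = (k/(k−1))·(1 − Σσᵢ²/Var(T)) = (7/6)·(1 − 9.20/27.02) = 0.769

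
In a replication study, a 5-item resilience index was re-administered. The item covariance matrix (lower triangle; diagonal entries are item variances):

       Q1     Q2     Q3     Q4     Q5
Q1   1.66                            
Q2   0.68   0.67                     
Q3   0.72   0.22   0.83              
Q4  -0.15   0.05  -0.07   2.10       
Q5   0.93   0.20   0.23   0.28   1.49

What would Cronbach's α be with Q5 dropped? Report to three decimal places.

α = 0.474

Remaining items: Q1, Q2, Q3, Q4 (k = 4).
ΣVar(i) = 1.66 + 0.67 + 0.83 + 2.10 = 5.26
Var(T) = 5.26 + 2 × 1.45 = 8.16
α (item deleted) = (4/3)·(1 − 5.26/8.16) = 0.474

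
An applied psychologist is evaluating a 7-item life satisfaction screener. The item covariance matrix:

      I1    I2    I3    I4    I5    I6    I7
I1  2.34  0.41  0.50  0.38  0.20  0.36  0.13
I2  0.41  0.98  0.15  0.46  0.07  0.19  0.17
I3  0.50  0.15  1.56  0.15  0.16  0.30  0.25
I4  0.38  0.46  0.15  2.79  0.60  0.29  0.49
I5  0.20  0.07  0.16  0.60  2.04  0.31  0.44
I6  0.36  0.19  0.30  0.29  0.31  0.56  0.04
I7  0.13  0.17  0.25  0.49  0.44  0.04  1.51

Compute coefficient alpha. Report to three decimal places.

α = 0.591

sum of item variances = 2.34 + 0.98 + 1.56 + 2.79 + 2.04 + 0.56 + 1.51 = 11.78
Sum of off-diagonal covariances = 6.05
Var(T) = 11.78 + 2 × 6.05 = 23.88
α = (k/(k−1))·(1 − sum of item variances/Var(T)) = (7/6)·(1 − 11.78/23.88) = 0.591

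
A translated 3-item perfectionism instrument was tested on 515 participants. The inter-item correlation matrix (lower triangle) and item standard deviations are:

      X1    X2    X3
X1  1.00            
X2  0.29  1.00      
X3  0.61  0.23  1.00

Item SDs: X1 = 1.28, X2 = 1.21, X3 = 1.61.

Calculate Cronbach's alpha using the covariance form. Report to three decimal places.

Cronbach's alpha = 0.646

Σσ²ᵢ = 1.28² + 1.21² + 1.61² = 5.6946
Covariances σ_ij = r_ij · s_i · s_j:
  σ(X1,X2) = 0.29 × 1.28 × 1.21 = 0.4492
  σ(X1,X3) = 0.61 × 1.28 × 1.61 = 1.2571
  σ(X2,X3) = 0.23 × 1.21 × 1.61 = 0.4481
σ²_T = Σσ²ᵢ + 2·Σσ_ij = 5.6946 + 2 × 2.1544 = 10.0034
α = (3/2)·(1 − 5.6946/10.0034) = 0.646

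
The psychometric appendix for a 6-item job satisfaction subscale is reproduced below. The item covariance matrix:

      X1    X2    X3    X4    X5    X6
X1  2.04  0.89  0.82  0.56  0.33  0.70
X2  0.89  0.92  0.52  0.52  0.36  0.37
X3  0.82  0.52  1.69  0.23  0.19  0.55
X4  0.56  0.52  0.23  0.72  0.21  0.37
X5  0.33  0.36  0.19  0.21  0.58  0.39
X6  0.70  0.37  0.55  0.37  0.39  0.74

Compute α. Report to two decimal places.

ΣVar(i) = 2.04 + 0.92 + 1.69 + 0.72 + 0.58 + 0.74 = 6.69
Σ_{i<j} σ_ij = 7.01
Var(T) = 6.69 + 2 × 7.01 = 20.71
α = (k/(k−1))·(1 − ΣVar(i)/Var(T)) = (6/5)·(1 − 6.69/20.71) = 0.81

α = 0.81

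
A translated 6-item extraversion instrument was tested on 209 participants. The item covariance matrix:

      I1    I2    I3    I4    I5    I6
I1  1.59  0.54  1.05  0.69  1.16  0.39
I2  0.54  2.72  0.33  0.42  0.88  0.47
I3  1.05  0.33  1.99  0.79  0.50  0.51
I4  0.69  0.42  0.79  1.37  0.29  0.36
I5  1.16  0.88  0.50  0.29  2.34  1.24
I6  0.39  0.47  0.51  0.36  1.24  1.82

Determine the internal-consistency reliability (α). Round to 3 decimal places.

α = 0.743

Σσᵢ² = 1.59 + 2.72 + 1.99 + 1.37 + 2.34 + 1.82 = 11.83
Sum of off-diagonal covariances = 9.62
Var(T) = 11.83 + 2 × 9.62 = 31.07
α = (k/(k−1))·(1 − Σσᵢ²/Var(T)) = (6/5)·(1 − 11.83/31.07) = 0.743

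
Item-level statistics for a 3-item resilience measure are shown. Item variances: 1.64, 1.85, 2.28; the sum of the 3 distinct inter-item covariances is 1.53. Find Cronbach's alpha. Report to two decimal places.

ΣVar(i) = 1.64 + 1.85 + 2.28 = 5.77
Sum of distinct covariances = 1.53
σ²_T = ΣVar(i) + 2·Σcov = 5.77 + 2 × 1.53 = 8.83
α = (3/2)·(1 − 5.77/8.83) = 0.52

α = 0.52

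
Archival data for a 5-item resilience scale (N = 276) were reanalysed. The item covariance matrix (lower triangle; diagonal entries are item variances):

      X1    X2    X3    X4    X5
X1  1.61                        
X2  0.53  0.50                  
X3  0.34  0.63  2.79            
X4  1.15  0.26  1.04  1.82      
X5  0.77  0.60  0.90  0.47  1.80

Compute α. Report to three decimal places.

α = 0.764

sum of item variances = 1.61 + 0.50 + 2.79 + 1.82 + 1.80 = 8.52
Sum of off-diagonal covariances = 6.69
σ²_T = 8.52 + 2 × 6.69 = 21.90
α = (k/(k−1))·(1 − sum of item variances/σ²_T) = (5/4)·(1 − 8.52/21.90) = 0.764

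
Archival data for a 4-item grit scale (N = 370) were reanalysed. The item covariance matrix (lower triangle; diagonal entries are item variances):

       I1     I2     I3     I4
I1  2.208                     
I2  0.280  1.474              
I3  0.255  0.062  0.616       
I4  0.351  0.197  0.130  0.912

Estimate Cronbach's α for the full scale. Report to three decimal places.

Cronbach's α = 0.438

ΣVar(i) = 2.208 + 1.474 + 0.616 + 0.912 = 5.210
Σ_{i<j} σ_ij = 1.275
σ²_total = 5.210 + 2 × 1.275 = 7.760
α = (k/(k−1))·(1 − ΣVar(i)/σ²_total) = (4/3)·(1 − 5.210/7.760) = 0.438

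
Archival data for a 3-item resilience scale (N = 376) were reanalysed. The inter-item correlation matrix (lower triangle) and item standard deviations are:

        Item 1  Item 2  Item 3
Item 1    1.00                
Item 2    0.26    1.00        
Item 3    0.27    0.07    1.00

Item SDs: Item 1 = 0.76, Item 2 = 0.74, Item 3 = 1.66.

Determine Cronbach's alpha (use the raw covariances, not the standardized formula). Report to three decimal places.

α = 0.342

Σσ²ᵢ = 0.76² + 0.74² + 1.66² = 3.8808
Covariances σ_ij = r_ij · s_i · s_j:
  σ(Item 1,Item 2) = 0.26 × 0.76 × 0.74 = 0.1462
  σ(Item 1,Item 3) = 0.27 × 0.76 × 1.66 = 0.3406
  σ(Item 2,Item 3) = 0.07 × 0.74 × 1.66 = 0.0860
σ²_T = Σσ²ᵢ + 2·Σσ_ij = 3.8808 + 2 × 0.5728 = 5.0264
α = (3/2)·(1 − 3.8808/5.0264) = 0.342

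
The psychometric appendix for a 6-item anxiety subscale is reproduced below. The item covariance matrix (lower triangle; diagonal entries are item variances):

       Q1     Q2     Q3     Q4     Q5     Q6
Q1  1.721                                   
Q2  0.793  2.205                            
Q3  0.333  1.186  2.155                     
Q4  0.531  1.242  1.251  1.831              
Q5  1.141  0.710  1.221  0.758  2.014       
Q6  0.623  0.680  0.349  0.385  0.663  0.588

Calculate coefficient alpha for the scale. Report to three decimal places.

Σσᵢ² = 1.721 + 2.205 + 2.155 + 1.831 + 2.014 + 0.588 = 10.514
Sum of the distinct covariances = 11.866
σ²_total = 10.514 + 2 × 11.866 = 34.246
α = (k/(k−1))·(1 − Σσᵢ²/σ²_total) = (6/5)·(1 − 10.514/34.246) = 0.832

coefficient alpha = 0.832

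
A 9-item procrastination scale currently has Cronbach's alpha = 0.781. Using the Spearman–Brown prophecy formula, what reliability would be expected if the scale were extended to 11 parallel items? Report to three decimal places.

Length factor m = 11/9 = 1.2222
α' = m·α / (1 + (m−1)·α)
   = 11/9 × 0.781 / (1 + (11/9 − 1) × 0.781)
   = 0.9546 / 1.1736 = 0.813

predicted reliability = 0.813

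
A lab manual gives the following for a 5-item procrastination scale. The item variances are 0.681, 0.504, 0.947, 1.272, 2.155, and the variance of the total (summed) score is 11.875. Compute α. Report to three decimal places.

α = 0.665

Σσᵢ² = 0.681 + 0.504 + 0.947 + 1.272 + 2.155 = 5.559
α = (k/(k−1))·(1 − Σσᵢ²/total variance) = (5/4)·(1 − 5.559/11.875) = 0.665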